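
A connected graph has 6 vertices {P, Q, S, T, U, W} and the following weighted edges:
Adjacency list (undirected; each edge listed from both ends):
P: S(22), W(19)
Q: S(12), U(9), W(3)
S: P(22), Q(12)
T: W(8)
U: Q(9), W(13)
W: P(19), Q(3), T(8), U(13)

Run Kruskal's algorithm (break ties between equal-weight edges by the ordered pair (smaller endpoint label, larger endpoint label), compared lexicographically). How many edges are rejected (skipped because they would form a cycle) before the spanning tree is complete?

1

Sort edges by weight, then run Kruskal:
Q—W (3): add — endpoints in different components.
T—W (8): add — endpoints in different components.
Q—U (9): add — endpoints in different components.
Q—S (12): add — endpoints in different components.
U—W (13): skip — U and W already connected.
P—W (19): add — endpoints in different components.
Edges rejected before the tree was complete: 1.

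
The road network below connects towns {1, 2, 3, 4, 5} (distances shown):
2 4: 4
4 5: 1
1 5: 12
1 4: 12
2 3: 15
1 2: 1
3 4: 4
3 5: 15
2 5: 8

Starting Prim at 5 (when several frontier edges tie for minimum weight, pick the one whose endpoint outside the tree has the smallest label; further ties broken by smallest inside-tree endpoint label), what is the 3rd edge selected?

1-2

Prim's algorithm from 5:
Step 1: cheapest edge leaving the tree is 4 5 (1); add 4.
Step 2: cheapest edge leaving the tree is 2 4 (4); add 2.
Step 3: cheapest edge leaving the tree is 1 2 (1); add 1.
Step 4: cheapest edge leaving the tree is 3 4 (4); add 3.
The 3rd edge added is 1 2.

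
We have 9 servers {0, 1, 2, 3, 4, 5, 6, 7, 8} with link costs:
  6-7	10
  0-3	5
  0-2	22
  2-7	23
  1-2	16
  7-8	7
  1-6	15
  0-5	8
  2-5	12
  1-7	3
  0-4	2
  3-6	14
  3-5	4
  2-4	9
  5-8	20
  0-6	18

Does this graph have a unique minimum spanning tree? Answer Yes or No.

Yes

Kruskal: consider edges lightest-first.
0-4 (2): add — endpoints in different components.
1-7 (3): add — endpoints in different components.
3-5 (4): add — endpoints in different components.
0-3 (5): add — endpoints in different components.
7-8 (7): add — endpoints in different components.
0-5 (8): skip — 0 and 5 already connected.
2-4 (9): add — endpoints in different components.
6-7 (10): add — endpoints in different components.
2-5 (12): skip — 2 and 5 already connected.
3-6 (14): add — endpoints in different components.
Every non-tree edge has weight strictly greater than the heaviest edge on the tree path between its endpoints, so the MST is unique.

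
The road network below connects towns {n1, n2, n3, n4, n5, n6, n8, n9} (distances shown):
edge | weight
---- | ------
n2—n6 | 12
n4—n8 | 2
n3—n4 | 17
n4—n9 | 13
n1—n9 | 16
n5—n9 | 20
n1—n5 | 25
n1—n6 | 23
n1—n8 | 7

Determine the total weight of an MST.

94

Prim's algorithm from n5:
Step 1: frontier [n5—n9 20, n1—n5 25] → take n5—n9 (20); add n9.
Step 2: frontier [n1—n5 25, n4—n9 13, n1—n9 16] → take n4—n9 (13); add n4.
Step 3: frontier [n4—n8 2, n3—n4 17, n1—n5 25, n1—n9 16] → take n4—n8 (2); add n8.
Step 4: frontier [n3—n4 17, n1—n5 25, n1—n8 7, n1—n9 16] → take n1—n8 (7); add n1.
Step 5: frontier [n1—n6 23, n3—n4 17] → take n3—n4 (17); add n3.
Step 6: frontier [n1—n6 23] → take n1—n6 (23); add n6.
Step 7: frontier [n2—n6 12] → take n2—n6 (12); add n2.
MST edges: n5—n9, n4—n9, n4—n8, n1—n8, n3—n4, n1—n6, n2—n6; total weight 20+13+2+7+17+23+12 = 94.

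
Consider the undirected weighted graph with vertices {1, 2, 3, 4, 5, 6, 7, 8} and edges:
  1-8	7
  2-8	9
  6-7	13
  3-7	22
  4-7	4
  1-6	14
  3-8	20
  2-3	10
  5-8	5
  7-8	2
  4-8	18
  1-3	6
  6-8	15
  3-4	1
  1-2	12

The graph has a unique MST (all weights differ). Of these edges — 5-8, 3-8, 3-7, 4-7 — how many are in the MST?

Sort edges by weight, then run Kruskal:
3-4 (1): add — endpoints in different components.
7-8 (2): add — endpoints in different components.
4-7 (4): add — endpoints in different components.
5-8 (5): add — endpoints in different components.
1-3 (6): add — endpoints in different components.
1-8 (7): skip — 1 and 8 already connected.
2-8 (9): add — endpoints in different components.
2-3 (10): skip — 2 and 3 already connected.
1-2 (12): skip — 1 and 2 already connected.
6-7 (13): add — endpoints in different components.
MST edge set: {3-4, 7-8, 4-7, 5-8, 1-3, 2-8, 6-7}.
Of the listed edges, {5-8, 4-7} are in the MST → 2.

2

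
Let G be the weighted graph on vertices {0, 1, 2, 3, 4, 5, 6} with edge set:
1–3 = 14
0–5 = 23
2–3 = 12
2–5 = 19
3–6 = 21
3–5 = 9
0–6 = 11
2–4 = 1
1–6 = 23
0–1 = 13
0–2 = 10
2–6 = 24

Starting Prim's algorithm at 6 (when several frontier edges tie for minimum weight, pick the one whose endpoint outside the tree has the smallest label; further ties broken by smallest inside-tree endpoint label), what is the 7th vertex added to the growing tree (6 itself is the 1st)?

1

Grow the tree from 6 using Prim:
Step 1: cheapest edge leaving the tree is 0–6 (11); add 0.
Step 2: cheapest edge leaving the tree is 0–2 (10); add 2.
Step 3: cheapest edge leaving the tree is 2–4 (1); add 4.
Step 4: cheapest edge leaving the tree is 2–3 (12); add 3.
Step 5: cheapest edge leaving the tree is 3–5 (9); add 5.
Step 6: cheapest edge leaving the tree is 0–1 (13); add 1.
Vertex order: 6, 0, 2, 4, 3, 5, 1. The 7th vertex is 1.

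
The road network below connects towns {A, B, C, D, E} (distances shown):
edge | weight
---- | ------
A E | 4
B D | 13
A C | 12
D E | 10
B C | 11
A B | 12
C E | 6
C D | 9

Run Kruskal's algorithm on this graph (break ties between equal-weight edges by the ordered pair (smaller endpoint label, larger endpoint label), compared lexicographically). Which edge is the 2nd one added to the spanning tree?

C-E

Sort edges by weight, then run Kruskal:
A E (4): add. Components now {A,E} {B} {C} {D}
C E (6): add. Components now {A,C,E} {B} {D}
C D (9): add. Components now {A,C,D,E} {B}
D E (10): skip — D and E already connected.
B C (11): add. Components now {A,B,C,D,E}
The 2nd edge added is C E.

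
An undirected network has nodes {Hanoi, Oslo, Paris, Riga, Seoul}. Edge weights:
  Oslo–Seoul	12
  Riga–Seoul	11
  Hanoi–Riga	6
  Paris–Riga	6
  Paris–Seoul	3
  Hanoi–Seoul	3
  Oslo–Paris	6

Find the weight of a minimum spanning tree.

18

Prim, starting at Oslo.
Step 1: frontier [Oslo–Paris 6, Oslo–Seoul 12] → take Oslo–Paris (6); add Paris.
Step 2: frontier [Oslo–Seoul 12, Paris–Seoul 3, Paris–Riga 6] → take Paris–Seoul (3); add Seoul.
Step 3: frontier [Paris–Riga 6, Hanoi–Seoul 3, Riga–Seoul 11] → take Hanoi–Seoul (3); add Hanoi.
Step 4: frontier [Hanoi–Riga 6, Paris–Riga 6, Riga–Seoul 11] → take Hanoi–Riga (6); add Riga.
MST edges: Oslo–Paris, Paris–Seoul, Hanoi–Seoul, Hanoi–Riga; total weight 6+3+3+6 = 18.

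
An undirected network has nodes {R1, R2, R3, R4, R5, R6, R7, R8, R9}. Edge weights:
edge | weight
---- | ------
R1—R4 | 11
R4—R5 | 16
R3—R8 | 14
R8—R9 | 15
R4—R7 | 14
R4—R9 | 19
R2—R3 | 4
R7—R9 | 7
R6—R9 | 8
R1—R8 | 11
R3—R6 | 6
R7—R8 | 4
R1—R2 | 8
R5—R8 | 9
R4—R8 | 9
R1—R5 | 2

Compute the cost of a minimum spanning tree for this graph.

48

Kruskal: consider edges lightest-first.
R1—R5 (2): add — endpoints in different components.
R2—R3 (4): add — endpoints in different components.
R7—R8 (4): add — endpoints in different components.
R3—R6 (6): add — endpoints in different components.
R7—R9 (7): add — endpoints in different components.
R1—R2 (8): add — endpoints in different components.
R6—R9 (8): add — endpoints in different components.
R4—R8 (9): add — endpoints in different components.
MST edges: R1—R5, R2—R3, R7—R8, R3—R6, R7—R9, R1—R2, R6—R9, R4—R8; total weight 2+4+4+6+7+8+8+9 = 48.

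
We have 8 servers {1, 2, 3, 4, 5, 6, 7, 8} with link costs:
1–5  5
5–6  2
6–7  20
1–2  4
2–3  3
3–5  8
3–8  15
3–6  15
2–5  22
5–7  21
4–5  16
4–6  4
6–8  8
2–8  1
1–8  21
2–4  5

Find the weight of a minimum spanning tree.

39

Kruskal's algorithm — process edges by increasing weight (ties by edge label):
2–8 (1): add — endpoints in different components.
5–6 (2): add — endpoints in different components.
2–3 (3): add — endpoints in different components.
1–2 (4): add — endpoints in different components.
4–6 (4): add — endpoints in different components.
1–5 (5): add — endpoints in different components.
2–4 (5): skip — 2 and 4 already connected.
3–5 (8): skip — 3 and 5 already connected.
6–8 (8): skip — 6 and 8 already connected.
3–6 (15): skip — 3 and 6 already connected.
3–8 (15): skip — 3 and 8 already connected.
4–5 (16): skip — 4 and 5 already connected.
6–7 (20): add — endpoints in different components.
MST edges: 2–8, 5–6, 2–3, 1–2, 4–6, 1–5, 6–7; total weight 1+2+3+4+4+5+20 = 39.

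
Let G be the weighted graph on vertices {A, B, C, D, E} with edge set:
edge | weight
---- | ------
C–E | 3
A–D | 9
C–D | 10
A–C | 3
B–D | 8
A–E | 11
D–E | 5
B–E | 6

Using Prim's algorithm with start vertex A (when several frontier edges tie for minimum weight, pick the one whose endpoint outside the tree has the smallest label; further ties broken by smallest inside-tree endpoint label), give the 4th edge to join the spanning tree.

Prim, starting at A.
Step 1: frontier [A–C 3, A–D 9, A–E 11] → take A–C (3); add C.
Step 2: frontier [A–D 9, A–E 11, C–E 3, C–D 10] → take C–E (3); add E.
Step 3: frontier [A–D 9, C–D 10, D–E 5, B–E 6] → take D–E (5); add D.
Step 4: frontier [B–D 8, B–E 6] → take B–E (6); add B.
The 4th edge added is B–E.

B-E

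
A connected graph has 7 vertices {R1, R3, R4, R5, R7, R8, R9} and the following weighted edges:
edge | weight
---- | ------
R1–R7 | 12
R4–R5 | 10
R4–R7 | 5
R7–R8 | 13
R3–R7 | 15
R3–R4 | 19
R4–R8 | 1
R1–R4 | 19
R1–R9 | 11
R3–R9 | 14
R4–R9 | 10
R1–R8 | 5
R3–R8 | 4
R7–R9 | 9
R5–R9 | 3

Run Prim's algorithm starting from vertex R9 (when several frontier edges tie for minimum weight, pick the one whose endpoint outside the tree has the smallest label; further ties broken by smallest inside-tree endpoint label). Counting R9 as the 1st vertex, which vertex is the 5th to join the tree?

Prim, starting at R9.
Step 1: cheapest edge leaving the tree is R5–R9 (3); add R5.
Step 2: cheapest edge leaving the tree is R7–R9 (9); add R7.
Step 3: cheapest edge leaving the tree is R4–R7 (5); add R4.
Step 4: cheapest edge leaving the tree is R4–R8 (1); add R8.
Step 5: cheapest edge leaving the tree is R3–R8 (4); add R3.
Step 6: cheapest edge leaving the tree is R1–R8 (5); add R1.
Vertex order: R9, R5, R7, R4, R8, R3, R1. The 5th vertex is R8.

R8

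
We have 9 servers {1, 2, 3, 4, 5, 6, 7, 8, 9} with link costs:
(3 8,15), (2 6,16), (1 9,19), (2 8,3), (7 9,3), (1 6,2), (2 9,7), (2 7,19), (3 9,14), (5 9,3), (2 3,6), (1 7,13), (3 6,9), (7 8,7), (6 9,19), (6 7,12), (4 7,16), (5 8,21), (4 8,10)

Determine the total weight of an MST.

Prim's algorithm from 5:
Step 1: cheapest edge leaving the tree is 5 9 (3); add 9.
Step 2: cheapest edge leaving the tree is 7 9 (3); add 7.
Step 3: cheapest edge leaving the tree is 2 9 (7); add 2.
Step 4: cheapest edge leaving the tree is 2 8 (3); add 8.
Step 5: cheapest edge leaving the tree is 2 3 (6); add 3.
Step 6: cheapest edge leaving the tree is 3 6 (9); add 6.
Step 7: cheapest edge leaving the tree is 1 6 (2); add 1.
Step 8: cheapest edge leaving the tree is 4 8 (10); add 4.
MST edges: 5 9, 7 9, 2 9, 2 8, 2 3, 3 6, 1 6, 4 8; total weight 3+3+7+3+6+9+2+10 = 43.

43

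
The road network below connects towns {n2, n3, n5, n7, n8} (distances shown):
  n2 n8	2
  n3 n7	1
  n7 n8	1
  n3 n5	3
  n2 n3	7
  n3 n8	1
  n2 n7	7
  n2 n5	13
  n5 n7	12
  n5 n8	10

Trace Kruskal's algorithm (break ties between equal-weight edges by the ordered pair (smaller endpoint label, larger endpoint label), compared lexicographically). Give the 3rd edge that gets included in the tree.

Kruskal: consider edges lightest-first.
n3 n7 (1): add — endpoints in different components.
n3 n8 (1): add — endpoints in different components.
n7 n8 (1): skip — n7 and n8 already connected.
n2 n8 (2): add — endpoints in different components.
n3 n5 (3): add — endpoints in different components.
The 3rd edge added is n2 n8.

n2-n8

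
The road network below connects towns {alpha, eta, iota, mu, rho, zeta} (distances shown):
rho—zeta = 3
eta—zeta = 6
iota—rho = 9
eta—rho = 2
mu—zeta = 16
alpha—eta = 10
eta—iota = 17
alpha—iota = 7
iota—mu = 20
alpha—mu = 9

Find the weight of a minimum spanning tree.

30

Kruskal: consider edges lightest-first.
eta—rho (2): add — endpoints in different components.
rho—zeta (3): add — endpoints in different components.
eta—zeta (6): skip — eta and zeta already connected.
alpha—iota (7): add — endpoints in different components.
alpha—mu (9): add — endpoints in different components.
iota—rho (9): add — endpoints in different components.
MST edges: eta—rho, rho—zeta, alpha—iota, alpha—mu, iota—rho; total weight 2+3+7+9+9 = 30.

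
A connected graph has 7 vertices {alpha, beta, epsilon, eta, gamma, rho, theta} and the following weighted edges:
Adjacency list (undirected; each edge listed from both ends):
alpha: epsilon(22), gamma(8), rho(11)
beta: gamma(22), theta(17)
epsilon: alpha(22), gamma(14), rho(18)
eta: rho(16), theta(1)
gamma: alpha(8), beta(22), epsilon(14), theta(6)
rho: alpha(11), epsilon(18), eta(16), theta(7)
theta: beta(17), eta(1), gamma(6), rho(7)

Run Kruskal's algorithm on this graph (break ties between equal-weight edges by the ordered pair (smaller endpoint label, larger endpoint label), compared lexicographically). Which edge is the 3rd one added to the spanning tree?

Kruskal's algorithm — process edges by increasing weight (ties by edge label):
eta—theta (1): add — endpoints in different components.
gamma—theta (6): add — endpoints in different components.
rho—theta (7): add — endpoints in different components.
alpha—gamma (8): add — endpoints in different components.
alpha—rho (11): skip — rho and alpha already connected.
epsilon—gamma (14): add — endpoints in different components.
eta—rho (16): skip — rho and eta already connected.
beta—theta (17): add — endpoints in different components.
The 3rd edge added is rho—theta.

rho-theta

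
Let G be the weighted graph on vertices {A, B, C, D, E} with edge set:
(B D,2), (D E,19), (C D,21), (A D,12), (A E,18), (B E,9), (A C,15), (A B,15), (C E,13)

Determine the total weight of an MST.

Grow the tree from E using Prim:
Step 1: frontier [B E 9, C E 13, A E 18, D E 19] → take B E (9); add B.
Step 2: frontier [B D 2, A B 15, C E 13, A E 18, D E 19] → take B D (2); add D.
Step 3: frontier [A B 15, A D 12, C D 21, C E 13, A E 18] → take A D (12); add A.
Step 4: frontier [A C 15, C D 21, C E 13] → take C E (13); add C.
MST edges: B E, B D, A D, C E; total weight 9+2+12+13 = 36.

36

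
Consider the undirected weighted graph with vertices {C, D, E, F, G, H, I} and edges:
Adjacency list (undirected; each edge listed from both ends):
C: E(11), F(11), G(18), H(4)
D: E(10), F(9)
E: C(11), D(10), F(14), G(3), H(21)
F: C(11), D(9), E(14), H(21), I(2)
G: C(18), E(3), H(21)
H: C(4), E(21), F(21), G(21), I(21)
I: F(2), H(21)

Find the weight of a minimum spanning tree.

Grow the tree from C using Prim:
Step 1: frontier [C H 4, C E 11, C F 11, C G 18] → take C H (4); add H.
Step 2: frontier [C E 11, C F 11, C G 18, E H 21, F H 21, G H 21, H I 21] → take C E (11); add E.
Step 3: frontier [C F 11, C G 18, E G 3, D E 10, E F 14, F H 21, G H 21, H I 21] → take E G (3); add G.
Step 4: frontier [C F 11, D E 10, E F 14, F H 21, H I 21] → take D E (10); add D.
Step 5: frontier [C F 11, D F 9, E F 14, F H 21, H I 21] → take D F (9); add F.
Step 6: frontier [F I 2, H I 21] → take F I (2); add I.
MST edges: C H, C E, E G, D E, D F, F I; total weight 4+11+3+10+9+2 = 39.

39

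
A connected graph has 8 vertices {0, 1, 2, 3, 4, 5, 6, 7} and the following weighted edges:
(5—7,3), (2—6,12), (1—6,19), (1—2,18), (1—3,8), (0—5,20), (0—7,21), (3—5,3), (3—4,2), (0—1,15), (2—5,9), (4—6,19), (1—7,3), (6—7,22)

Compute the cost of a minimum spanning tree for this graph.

Sort edges by weight, then run Kruskal:
3—4 (2): add — endpoints in different components.
1—7 (3): add — endpoints in different components.
3—5 (3): add — endpoints in different components.
5—7 (3): add — endpoints in different components.
1—3 (8): skip — 1 and 3 already connected.
2—5 (9): add — endpoints in different components.
2—6 (12): add — endpoints in different components.
0—1 (15): add — endpoints in different components.
MST edges: 3—4, 1—7, 3—5, 5—7, 2—5, 2—6, 0—1; total weight 2+3+3+3+9+12+15 = 47.

47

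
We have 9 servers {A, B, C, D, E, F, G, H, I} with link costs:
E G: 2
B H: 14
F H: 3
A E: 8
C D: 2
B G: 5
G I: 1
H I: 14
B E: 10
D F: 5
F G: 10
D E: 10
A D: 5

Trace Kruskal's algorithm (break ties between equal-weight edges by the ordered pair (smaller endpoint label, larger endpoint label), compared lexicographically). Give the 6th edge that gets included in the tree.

B-G

Sort edges by weight, then run Kruskal:
G I (1): add — endpoints in different components.
C D (2): add — endpoints in different components.
E G (2): add — endpoints in different components.
F H (3): add — endpoints in different components.
A D (5): add — endpoints in different components.
B G (5): add — endpoints in different components.
D F (5): add — endpoints in different components.
A E (8): add — endpoints in different components.
The 6th edge added is B G.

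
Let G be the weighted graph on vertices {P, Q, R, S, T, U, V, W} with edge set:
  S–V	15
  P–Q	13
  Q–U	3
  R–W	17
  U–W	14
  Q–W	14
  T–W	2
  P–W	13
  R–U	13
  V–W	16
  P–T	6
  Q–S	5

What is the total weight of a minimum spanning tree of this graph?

57

Kruskal: consider edges lightest-first.
T–W (2): add — endpoints in different components.
Q–U (3): add — endpoints in different components.
Q–S (5): add — endpoints in different components.
P–T (6): add — endpoints in different components.
P–Q (13): add — endpoints in different components.
P–W (13): skip — P and W already connected.
R–U (13): add — endpoints in different components.
Q–W (14): skip — W and Q already connected.
U–W (14): skip — W and U already connected.
S–V (15): add — endpoints in different components.
MST edges: T–W, Q–U, Q–S, P–T, P–Q, R–U, S–V; total weight 2+3+5+6+13+13+15 = 57.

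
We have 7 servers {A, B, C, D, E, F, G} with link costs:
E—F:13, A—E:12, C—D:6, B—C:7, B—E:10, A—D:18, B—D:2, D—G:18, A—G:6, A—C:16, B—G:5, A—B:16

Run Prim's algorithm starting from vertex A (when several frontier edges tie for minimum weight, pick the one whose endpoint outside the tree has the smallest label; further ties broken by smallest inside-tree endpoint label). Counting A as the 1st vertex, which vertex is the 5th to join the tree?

Prim's algorithm from A:
Step 1: frontier [A—G 6, A—E 12, A—B 16, A—C 16, A—D 18] → take A—G (6); add G.
Step 2: frontier [A—E 12, A—B 16, A—C 16, A—D 18, B—G 5, D—G 18] → take B—G (5); add B.
Step 3: frontier [A—E 12, A—C 16, A—D 18, B—D 2, B—C 7, B—E 10, D—G 18] → take B—D (2); add D.
Step 4: frontier [A—E 12, A—C 16, B—C 7, B—E 10, C—D 6] → take C—D (6); add C.
Step 5: frontier [A—E 12, B—E 10] → take B—E (10); add E.
Step 6: frontier [E—F 13] → take E—F (13); add F.
Vertex order: A, G, B, D, C, E, F. The 5th vertex is C.

C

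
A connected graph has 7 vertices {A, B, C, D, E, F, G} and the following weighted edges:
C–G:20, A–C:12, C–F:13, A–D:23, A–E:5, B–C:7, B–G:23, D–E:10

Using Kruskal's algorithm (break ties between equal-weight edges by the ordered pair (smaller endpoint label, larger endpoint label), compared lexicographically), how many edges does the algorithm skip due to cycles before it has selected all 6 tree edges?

Kruskal: consider edges lightest-first.
A–E (5): add. Components now {A,E} {B} {C} {D} {F} {G}
B–C (7): add. Components now {A,E} {B,C} {D} {F} {G}
D–E (10): add. Components now {A,D,E} {B,C} {F} {G}
A–C (12): add. Components now {A,B,C,D,E} {F} {G}
C–F (13): add. Components now {A,B,C,D,E,F} {G}
C–G (20): add. Components now {A,B,C,D,E,F,G}
Edges rejected before the tree was complete: 0.

0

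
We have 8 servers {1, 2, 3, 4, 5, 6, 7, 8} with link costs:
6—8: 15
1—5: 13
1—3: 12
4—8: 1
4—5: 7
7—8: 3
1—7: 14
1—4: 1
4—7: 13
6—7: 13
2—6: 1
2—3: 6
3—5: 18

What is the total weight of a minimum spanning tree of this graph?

31

Kruskal: consider edges lightest-first.
1—4 (1): add — endpoints in different components.
2—6 (1): add — endpoints in different components.
4—8 (1): add — endpoints in different components.
7—8 (3): add — endpoints in different components.
2—3 (6): add — endpoints in different components.
4—5 (7): add — endpoints in different components.
1—3 (12): add — endpoints in different components.
MST edges: 1—4, 2—6, 4—8, 7—8, 2—3, 4—5, 1—3; total weight 1+1+1+3+6+7+12 = 31.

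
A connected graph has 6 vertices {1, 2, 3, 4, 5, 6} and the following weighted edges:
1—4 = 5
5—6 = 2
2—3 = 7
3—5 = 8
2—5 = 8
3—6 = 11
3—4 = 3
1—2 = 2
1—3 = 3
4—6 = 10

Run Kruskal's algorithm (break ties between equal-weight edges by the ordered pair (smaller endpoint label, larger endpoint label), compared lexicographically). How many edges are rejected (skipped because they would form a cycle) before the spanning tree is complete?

Kruskal: consider edges lightest-first.
1—2 (2): add. Components now {1,2} {3} {4} {5} {6}
5—6 (2): add. Components now {1,2} {3} {4} {5,6}
1—3 (3): add. Components now {1,2,3} {4} {5,6}
3—4 (3): add. Components now {1,2,3,4} {5,6}
1—4 (5): skip — 1 and 4 already connected.
2—3 (7): skip — 2 and 3 already connected.
2—5 (8): add. Components now {1,2,3,4,5,6}
Edges rejected before the tree was complete: 2.

2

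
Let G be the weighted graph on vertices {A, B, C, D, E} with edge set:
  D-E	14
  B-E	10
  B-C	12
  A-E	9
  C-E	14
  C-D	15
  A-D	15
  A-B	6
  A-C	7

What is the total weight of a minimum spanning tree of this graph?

Prim's algorithm from A:
Step 1: cheapest edge leaving the tree is A-B (6); add B.
Step 2: cheapest edge leaving the tree is A-C (7); add C.
Step 3: cheapest edge leaving the tree is A-E (9); add E.
Step 4: cheapest edge leaving the tree is D-E (14); add D.
MST edges: A-B, A-C, A-E, D-E; total weight 6+7+9+14 = 36.

36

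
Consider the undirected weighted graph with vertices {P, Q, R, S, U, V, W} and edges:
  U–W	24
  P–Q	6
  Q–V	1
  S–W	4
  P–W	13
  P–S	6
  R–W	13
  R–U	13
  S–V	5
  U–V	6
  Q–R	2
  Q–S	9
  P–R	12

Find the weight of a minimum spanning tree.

Kruskal: consider edges lightest-first.
Q–V (1): add — endpoints in different components.
Q–R (2): add — endpoints in different components.
S–W (4): add — endpoints in different components.
S–V (5): add — endpoints in different components.
P–Q (6): add — endpoints in different components.
P–S (6): skip — S and P already connected.
U–V (6): add — endpoints in different components.
MST edges: Q–V, Q–R, S–W, S–V, P–Q, U–V; total weight 1+2+4+5+6+6 = 24.

24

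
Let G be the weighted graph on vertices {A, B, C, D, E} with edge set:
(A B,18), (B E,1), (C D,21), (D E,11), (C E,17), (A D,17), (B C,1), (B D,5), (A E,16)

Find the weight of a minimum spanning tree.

Kruskal's algorithm — process edges by increasing weight (ties by edge label):
B C (1): add — endpoints in different components.
B E (1): add — endpoints in different components.
B D (5): add — endpoints in different components.
D E (11): skip — D and E already connected.
A E (16): add — endpoints in different components.
MST edges: B C, B E, B D, A E; total weight 1+1+5+16 = 23.

23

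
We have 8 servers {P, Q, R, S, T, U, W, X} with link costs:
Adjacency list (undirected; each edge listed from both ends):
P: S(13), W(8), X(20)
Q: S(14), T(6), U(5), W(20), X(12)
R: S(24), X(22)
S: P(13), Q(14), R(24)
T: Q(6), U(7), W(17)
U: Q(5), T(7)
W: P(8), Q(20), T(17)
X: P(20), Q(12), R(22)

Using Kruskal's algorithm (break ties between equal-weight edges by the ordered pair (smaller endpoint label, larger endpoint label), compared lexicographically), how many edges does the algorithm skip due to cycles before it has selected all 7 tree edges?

Kruskal: consider edges lightest-first.
Q–U (5): add — endpoints in different components.
Q–T (6): add — endpoints in different components.
T–U (7): skip — U and T already connected.
P–W (8): add — endpoints in different components.
Q–X (12): add — endpoints in different components.
P–S (13): add — endpoints in different components.
Q–S (14): add — endpoints in different components.
T–W (17): skip — T and W already connected.
P–X (20): skip — P and X already connected.
Q–W (20): skip — Q and W already connected.
R–X (22): add — endpoints in different components.
Edges rejected before the tree was complete: 4.

4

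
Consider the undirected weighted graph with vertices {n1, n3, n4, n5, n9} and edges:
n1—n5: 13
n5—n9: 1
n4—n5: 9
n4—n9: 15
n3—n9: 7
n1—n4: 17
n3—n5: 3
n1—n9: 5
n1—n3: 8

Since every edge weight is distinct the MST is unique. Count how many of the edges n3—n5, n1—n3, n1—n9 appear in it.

Kruskal's algorithm — process edges by increasing weight (ties by edge label):
n5—n9 (1): add. Components now {n4} {n3} {n5,n9} {n1}
n3—n5 (3): add. Components now {n4} {n3,n5,n9} {n1}
n1—n9 (5): add. Components now {n4} {n1,n3,n5,n9}
n3—n9 (7): skip — n3 and n9 already connected.
n1—n3 (8): skip — n3 and n1 already connected.
n4—n5 (9): add. Components now {n1,n3,n4,n5,n9}
MST edge set: {n5—n9, n3—n5, n1—n9, n4—n5}.
Of the listed edges, {n3—n5, n1—n9} are in the MST → 2.

2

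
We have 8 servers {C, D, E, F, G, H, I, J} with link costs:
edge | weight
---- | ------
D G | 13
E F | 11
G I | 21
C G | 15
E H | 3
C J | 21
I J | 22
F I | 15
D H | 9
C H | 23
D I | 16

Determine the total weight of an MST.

87

Kruskal's algorithm — process edges by increasing weight (ties by edge label):
E H (3): add — endpoints in different components.
D H (9): add — endpoints in different components.
E F (11): add — endpoints in different components.
D G (13): add — endpoints in different components.
C G (15): add — endpoints in different components.
F I (15): add — endpoints in different components.
D I (16): skip — D and I already connected.
C J (21): add — endpoints in different components.
MST edges: E H, D H, E F, D G, C G, F I, C J; total weight 3+9+11+13+15+15+21 = 87.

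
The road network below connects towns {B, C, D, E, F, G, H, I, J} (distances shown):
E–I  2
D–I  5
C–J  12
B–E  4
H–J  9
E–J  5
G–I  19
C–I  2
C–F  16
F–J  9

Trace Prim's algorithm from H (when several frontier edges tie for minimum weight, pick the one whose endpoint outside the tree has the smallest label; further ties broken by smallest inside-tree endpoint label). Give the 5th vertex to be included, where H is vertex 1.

C

Prim's algorithm from H:
Step 1: frontier [H–J 9] → take H–J (9); add J.
Step 2: frontier [E–J 5, F–J 9, C–J 12] → take E–J (5); add E.
Step 3: frontier [E–I 2, B–E 4, F–J 9, C–J 12] → take E–I (2); add I.
Step 4: frontier [B–E 4, C–I 2, D–I 5, G–I 19, F–J 9, C–J 12] → take C–I (2); add C.
Step 5: frontier [C–F 16, B–E 4, D–I 5, G–I 19, F–J 9] → take B–E (4); add B.
Step 6: frontier [C–F 16, D–I 5, G–I 19, F–J 9] → take D–I (5); add D.
Step 7: frontier [C–F 16, G–I 19, F–J 9] → take F–J (9); add F.
Step 8: frontier [G–I 19] → take G–I (19); add G.
Vertex order: H, J, E, I, C, B, D, F, G. The 5th vertex is C.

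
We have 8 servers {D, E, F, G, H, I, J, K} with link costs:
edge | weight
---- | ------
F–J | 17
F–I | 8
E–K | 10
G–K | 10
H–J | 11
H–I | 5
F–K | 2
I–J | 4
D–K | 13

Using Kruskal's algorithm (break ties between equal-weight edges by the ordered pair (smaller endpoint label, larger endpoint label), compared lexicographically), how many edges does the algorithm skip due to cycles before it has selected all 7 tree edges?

Kruskal: consider edges lightest-first.
F–K (2): add — endpoints in different components.
I–J (4): add — endpoints in different components.
H–I (5): add — endpoints in different components.
F–I (8): add — endpoints in different components.
E–K (10): add — endpoints in different components.
G–K (10): add — endpoints in different components.
H–J (11): skip — H and J already connected.
D–K (13): add — endpoints in different components.
Edges rejected before the tree was complete: 1.

1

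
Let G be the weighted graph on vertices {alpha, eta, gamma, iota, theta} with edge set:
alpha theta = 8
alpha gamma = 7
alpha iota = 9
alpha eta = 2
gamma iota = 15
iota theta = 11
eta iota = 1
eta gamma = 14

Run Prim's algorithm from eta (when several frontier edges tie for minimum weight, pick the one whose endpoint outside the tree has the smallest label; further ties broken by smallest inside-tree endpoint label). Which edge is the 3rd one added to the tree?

Grow the tree from eta using Prim:
Step 1: frontier [eta iota 1, alpha eta 2, eta gamma 14] → take eta iota (1); add iota.
Step 2: frontier [alpha eta 2, eta gamma 14, alpha iota 9, iota theta 11, gamma iota 15] → take alpha eta (2); add alpha.
Step 3: frontier [alpha gamma 7, alpha theta 8, eta gamma 14, iota theta 11, gamma iota 15] → take alpha gamma (7); add gamma.
Step 4: frontier [alpha theta 8, iota theta 11] → take alpha theta (8); add theta.
The 3rd edge added is alpha gamma.

alpha-gamma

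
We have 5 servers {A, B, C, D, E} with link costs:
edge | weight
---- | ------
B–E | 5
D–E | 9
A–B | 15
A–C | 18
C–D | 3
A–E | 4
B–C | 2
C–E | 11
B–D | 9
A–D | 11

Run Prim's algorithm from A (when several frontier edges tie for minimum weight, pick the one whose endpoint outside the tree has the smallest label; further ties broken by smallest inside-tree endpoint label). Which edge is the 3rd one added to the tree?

Grow the tree from A using Prim:
Step 1: frontier [A–E 4, A–D 11, A–B 15, A–C 18] → take A–E (4); add E.
Step 2: frontier [A–D 11, A–B 15, A–C 18, B–E 5, D–E 9, C–E 11] → take B–E (5); add B.
Step 3: frontier [A–D 11, A–C 18, B–C 2, B–D 9, D–E 9, C–E 11] → take B–C (2); add C.
Step 4: frontier [A–D 11, B–D 9, C–D 3, D–E 9] → take C–D (3); add D.
The 3rd edge added is B–C.

B-C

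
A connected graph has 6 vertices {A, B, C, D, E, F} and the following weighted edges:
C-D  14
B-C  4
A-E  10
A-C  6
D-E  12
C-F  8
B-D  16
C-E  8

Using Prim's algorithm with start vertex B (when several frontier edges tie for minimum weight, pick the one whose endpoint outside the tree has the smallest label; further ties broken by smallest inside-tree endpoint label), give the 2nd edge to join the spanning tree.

A-C

Prim's algorithm from B:
Step 1: cheapest edge leaving the tree is B-C (4); add C.
Step 2: cheapest edge leaving the tree is A-C (6); add A.
Step 3: cheapest edge leaving the tree is C-E (8); add E.
Step 4: cheapest edge leaving the tree is C-F (8); add F.
Step 5: cheapest edge leaving the tree is D-E (12); add D.
The 2nd edge added is A-C.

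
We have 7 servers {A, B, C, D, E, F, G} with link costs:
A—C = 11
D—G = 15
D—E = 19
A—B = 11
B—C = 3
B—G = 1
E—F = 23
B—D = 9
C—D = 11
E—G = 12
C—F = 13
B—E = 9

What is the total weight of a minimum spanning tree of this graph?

46

Prim, starting at C.
Step 1: cheapest edge leaving the tree is B—C (3); add B.
Step 2: cheapest edge leaving the tree is B—G (1); add G.
Step 3: cheapest edge leaving the tree is B—D (9); add D.
Step 4: cheapest edge leaving the tree is B—E (9); add E.
Step 5: cheapest edge leaving the tree is A—B (11); add A.
Step 6: cheapest edge leaving the tree is C—F (13); add F.
MST edges: B—C, B—G, B—D, B—E, A—B, C—F; total weight 3+1+9+9+11+13 = 46.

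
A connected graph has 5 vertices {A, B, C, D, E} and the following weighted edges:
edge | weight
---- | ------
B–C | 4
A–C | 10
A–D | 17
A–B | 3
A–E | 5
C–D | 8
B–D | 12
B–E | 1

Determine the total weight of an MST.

16

Prim, starting at D.
Step 1: cheapest edge leaving the tree is C–D (8); add C.
Step 2: cheapest edge leaving the tree is B–C (4); add B.
Step 3: cheapest edge leaving the tree is B–E (1); add E.
Step 4: cheapest edge leaving the tree is A–B (3); add A.
MST edges: C–D, B–C, B–E, A–B; total weight 8+4+1+3 = 16.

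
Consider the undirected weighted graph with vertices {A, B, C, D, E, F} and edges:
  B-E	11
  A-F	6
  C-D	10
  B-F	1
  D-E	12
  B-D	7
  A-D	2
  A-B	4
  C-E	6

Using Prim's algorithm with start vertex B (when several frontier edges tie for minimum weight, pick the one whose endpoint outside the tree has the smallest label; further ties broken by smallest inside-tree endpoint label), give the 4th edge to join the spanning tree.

Prim, starting at B.
Step 1: cheapest edge leaving the tree is B-F (1); add F.
Step 2: cheapest edge leaving the tree is A-B (4); add A.
Step 3: cheapest edge leaving the tree is A-D (2); add D.
Step 4: cheapest edge leaving the tree is C-D (10); add C.
Step 5: cheapest edge leaving the tree is C-E (6); add E.
The 4th edge added is C-D.

C-D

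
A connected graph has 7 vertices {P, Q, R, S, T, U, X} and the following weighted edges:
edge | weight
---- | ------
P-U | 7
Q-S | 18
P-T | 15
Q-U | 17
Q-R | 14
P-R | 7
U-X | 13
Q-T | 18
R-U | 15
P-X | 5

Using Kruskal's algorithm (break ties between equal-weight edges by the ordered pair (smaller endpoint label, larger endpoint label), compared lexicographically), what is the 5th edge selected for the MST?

Kruskal's algorithm — process edges by increasing weight (ties by edge label):
P-X (5): add. Components now {S} {P,X} {Q} {R} {U} {T}
P-R (7): add. Components now {S} {P,R,X} {Q} {U} {T}
P-U (7): add. Components now {S} {P,R,U,X} {Q} {T}
U-X (13): skip — X and U already connected.
Q-R (14): add. Components now {S} {P,Q,R,U,X} {T}
P-T (15): add. Components now {S} {P,Q,R,T,U,X}
R-U (15): skip — R and U already connected.
Q-U (17): skip — Q and U already connected.
Q-S (18): add. Components now {P,Q,R,S,T,U,X}
The 5th edge added is P-T.

P-T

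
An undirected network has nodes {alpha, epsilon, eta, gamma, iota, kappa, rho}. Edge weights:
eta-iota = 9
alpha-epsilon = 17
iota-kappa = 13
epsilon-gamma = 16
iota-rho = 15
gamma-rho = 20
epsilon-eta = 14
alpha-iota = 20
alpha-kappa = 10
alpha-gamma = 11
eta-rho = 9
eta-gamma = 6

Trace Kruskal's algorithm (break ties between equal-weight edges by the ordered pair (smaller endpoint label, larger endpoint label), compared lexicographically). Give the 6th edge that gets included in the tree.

epsilon-eta

Sort edges by weight, then run Kruskal:
eta-gamma (6): add. Components now {alpha} {eta,gamma} {rho} {iota} {kappa} {epsilon}
eta-iota (9): add. Components now {alpha} {eta,gamma,iota} {rho} {kappa} {epsilon}
eta-rho (9): add. Components now {alpha} {eta,gamma,iota,rho} {kappa} {epsilon}
alpha-kappa (10): add. Components now {alpha,kappa} {eta,gamma,iota,rho} {epsilon}
alpha-gamma (11): add. Components now {alpha,eta,gamma,iota,kappa,rho} {epsilon}
iota-kappa (13): skip — iota and kappa already connected.
epsilon-eta (14): add. Components now {alpha,epsilon,eta,gamma,iota,kappa,rho}
The 6th edge added is epsilon-eta.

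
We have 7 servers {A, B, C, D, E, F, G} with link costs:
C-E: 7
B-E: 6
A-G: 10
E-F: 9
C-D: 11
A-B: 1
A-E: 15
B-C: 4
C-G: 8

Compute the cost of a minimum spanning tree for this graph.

39

Prim's algorithm from F:
Step 1: frontier [E-F 9] → take E-F (9); add E.
Step 2: frontier [B-E 6, C-E 7, A-E 15] → take B-E (6); add B.
Step 3: frontier [A-B 1, B-C 4, C-E 7, A-E 15] → take A-B (1); add A.
Step 4: frontier [A-G 10, B-C 4, C-E 7] → take B-C (4); add C.
Step 5: frontier [A-G 10, C-G 8, C-D 11] → take C-G (8); add G.
Step 6: frontier [C-D 11] → take C-D (11); add D.
MST edges: E-F, B-E, A-B, B-C, C-G, C-D; total weight 9+6+1+4+8+11 = 39.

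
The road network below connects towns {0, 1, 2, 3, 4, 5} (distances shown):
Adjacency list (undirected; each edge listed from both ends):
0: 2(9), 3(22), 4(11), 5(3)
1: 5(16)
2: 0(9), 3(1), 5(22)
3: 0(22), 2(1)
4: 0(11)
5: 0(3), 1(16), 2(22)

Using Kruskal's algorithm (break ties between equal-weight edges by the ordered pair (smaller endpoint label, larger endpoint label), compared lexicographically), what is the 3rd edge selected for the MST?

Sort edges by weight, then run Kruskal:
2 3 (1): add — endpoints in different components.
0 5 (3): add — endpoints in different components.
0 2 (9): add — endpoints in different components.
0 4 (11): add — endpoints in different components.
1 5 (16): add — endpoints in different components.
The 3rd edge added is 0 2.

0-2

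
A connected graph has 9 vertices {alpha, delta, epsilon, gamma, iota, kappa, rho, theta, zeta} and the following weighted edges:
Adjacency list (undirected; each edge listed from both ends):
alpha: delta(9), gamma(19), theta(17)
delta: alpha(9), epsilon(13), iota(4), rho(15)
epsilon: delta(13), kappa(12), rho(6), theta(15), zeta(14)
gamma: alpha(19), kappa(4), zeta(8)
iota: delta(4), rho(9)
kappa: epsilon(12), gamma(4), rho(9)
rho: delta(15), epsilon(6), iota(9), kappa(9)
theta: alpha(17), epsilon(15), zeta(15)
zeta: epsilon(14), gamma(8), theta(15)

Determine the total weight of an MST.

Prim, starting at iota.
Step 1: cheapest edge leaving the tree is delta iota (4); add delta.
Step 2: cheapest edge leaving the tree is alpha delta (9); add alpha.
Step 3: cheapest edge leaving the tree is iota rho (9); add rho.
Step 4: cheapest edge leaving the tree is epsilon rho (6); add epsilon.
Step 5: cheapest edge leaving the tree is kappa rho (9); add kappa.
Step 6: cheapest edge leaving the tree is gamma kappa (4); add gamma.
Step 7: cheapest edge leaving the tree is gamma zeta (8); add zeta.
Step 8: cheapest edge leaving the tree is epsilon theta (15); add theta.
MST edges: delta iota, alpha delta, iota rho, epsilon rho, kappa rho, gamma kappa, gamma zeta, epsilon theta; total weight 4+9+9+6+9+4+8+15 = 64.

64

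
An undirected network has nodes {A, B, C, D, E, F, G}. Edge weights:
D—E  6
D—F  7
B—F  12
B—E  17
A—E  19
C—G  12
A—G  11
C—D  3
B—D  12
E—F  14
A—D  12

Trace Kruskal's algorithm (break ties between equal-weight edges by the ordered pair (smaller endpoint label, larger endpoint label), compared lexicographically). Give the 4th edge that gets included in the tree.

A-G

Kruskal's algorithm — process edges by increasing weight (ties by edge label):
C—D (3): add — endpoints in different components.
D—E (6): add — endpoints in different components.
D—F (7): add — endpoints in different components.
A—G (11): add — endpoints in different components.
A—D (12): add — endpoints in different components.
B—D (12): add — endpoints in different components.
The 4th edge added is A—G.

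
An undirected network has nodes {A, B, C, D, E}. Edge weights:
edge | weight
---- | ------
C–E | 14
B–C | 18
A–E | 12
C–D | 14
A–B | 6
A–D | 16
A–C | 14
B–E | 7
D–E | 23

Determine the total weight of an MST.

41

Sort edges by weight, then run Kruskal:
A–B (6): add — endpoints in different components.
B–E (7): add — endpoints in different components.
A–E (12): skip — A and E already connected.
A–C (14): add — endpoints in different components.
C–D (14): add — endpoints in different components.
MST edges: A–B, B–E, A–C, C–D; total weight 6+7+14+14 = 41.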